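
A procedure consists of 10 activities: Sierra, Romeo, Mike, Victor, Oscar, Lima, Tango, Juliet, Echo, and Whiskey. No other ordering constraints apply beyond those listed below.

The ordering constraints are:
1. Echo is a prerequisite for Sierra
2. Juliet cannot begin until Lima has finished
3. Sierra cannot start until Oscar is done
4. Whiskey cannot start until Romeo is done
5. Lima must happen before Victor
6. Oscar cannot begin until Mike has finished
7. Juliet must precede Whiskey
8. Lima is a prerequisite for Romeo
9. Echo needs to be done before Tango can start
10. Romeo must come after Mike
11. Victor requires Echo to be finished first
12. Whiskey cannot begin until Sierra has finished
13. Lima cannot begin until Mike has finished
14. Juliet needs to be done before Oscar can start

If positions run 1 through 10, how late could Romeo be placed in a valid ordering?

9

Following the constraints forward from Romeo, its only required successor is Whiskey.
So at least 1 activity follows Romeo, putting Romeo no later than position 9. That position is achievable by scheduling everything else first.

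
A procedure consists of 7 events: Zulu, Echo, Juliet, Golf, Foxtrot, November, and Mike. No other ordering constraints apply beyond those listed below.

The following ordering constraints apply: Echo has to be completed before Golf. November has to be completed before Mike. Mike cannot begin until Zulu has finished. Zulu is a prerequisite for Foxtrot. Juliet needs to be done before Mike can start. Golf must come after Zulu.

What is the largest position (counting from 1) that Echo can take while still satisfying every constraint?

6

Following the constraints forward from Echo, its only required successor is Golf.
So at least 1 event follows Echo, putting Echo no later than position 6. That position is achievable by scheduling everything else first.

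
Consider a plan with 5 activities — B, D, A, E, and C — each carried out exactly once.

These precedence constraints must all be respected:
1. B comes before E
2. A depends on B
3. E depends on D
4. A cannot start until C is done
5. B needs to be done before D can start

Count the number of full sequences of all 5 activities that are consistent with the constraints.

2 activities have no prerequisites (B, C), so any of them could come first.
Enumerating by repeatedly choosing an available activity (one whose prerequisites are all placed) gives 9 distinct complete orderings.

9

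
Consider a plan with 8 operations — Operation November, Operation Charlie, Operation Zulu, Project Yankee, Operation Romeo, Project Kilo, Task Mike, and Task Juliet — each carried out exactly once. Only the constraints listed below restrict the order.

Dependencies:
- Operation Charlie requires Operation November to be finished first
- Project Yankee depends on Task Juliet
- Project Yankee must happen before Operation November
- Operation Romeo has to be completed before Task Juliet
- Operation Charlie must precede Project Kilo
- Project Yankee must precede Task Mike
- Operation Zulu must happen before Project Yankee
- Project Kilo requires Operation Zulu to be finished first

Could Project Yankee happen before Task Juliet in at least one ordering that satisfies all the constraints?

The constraints give a chain Task Juliet → Project Yankee, which forces Task Juliet before Project Yankee.
So no valid ordering can have Project Yankee before Task Juliet.

No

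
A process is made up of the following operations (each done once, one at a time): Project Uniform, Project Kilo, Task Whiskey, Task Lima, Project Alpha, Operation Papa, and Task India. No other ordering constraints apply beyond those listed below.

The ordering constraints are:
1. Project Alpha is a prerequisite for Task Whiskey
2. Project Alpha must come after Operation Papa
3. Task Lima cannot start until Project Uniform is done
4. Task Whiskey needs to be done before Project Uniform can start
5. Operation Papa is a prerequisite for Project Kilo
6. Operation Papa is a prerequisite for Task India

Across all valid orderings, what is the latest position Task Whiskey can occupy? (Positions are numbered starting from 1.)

The operations that are forced after Task Whiskey, directly or by a chain of constraints, are Project Uniform, Task Lima. That's 2 operations.
With 2 mandatory successors out of 7 operations total, the latest slot for Task Whiskey is 7−2 = 5, and it's reachable by doing all non-successors before Task Whiskey.

5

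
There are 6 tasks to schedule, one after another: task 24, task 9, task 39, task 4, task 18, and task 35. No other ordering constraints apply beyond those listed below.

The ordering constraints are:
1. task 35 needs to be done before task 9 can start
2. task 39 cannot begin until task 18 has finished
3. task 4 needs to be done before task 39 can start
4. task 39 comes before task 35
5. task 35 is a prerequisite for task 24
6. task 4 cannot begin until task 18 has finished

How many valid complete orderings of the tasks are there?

Task 18 is the only task with nothing required before it, so every ordering starts there.
Enumerating by repeatedly choosing an available task (one whose prerequisites are all placed) gives 2 distinct complete orderings.

2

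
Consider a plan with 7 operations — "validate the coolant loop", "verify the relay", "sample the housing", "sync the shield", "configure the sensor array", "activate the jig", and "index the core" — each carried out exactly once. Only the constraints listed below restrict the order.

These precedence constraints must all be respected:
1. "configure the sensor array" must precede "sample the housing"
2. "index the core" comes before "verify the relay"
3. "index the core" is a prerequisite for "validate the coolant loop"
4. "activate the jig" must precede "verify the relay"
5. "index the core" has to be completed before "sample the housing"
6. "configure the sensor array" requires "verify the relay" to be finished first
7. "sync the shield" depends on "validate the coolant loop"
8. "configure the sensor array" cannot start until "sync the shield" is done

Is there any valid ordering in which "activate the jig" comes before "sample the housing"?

"activate the jig" is actually forced before "sample the housing" by the constraints, so certainly some valid ordering has "activate the jig" first.

Yes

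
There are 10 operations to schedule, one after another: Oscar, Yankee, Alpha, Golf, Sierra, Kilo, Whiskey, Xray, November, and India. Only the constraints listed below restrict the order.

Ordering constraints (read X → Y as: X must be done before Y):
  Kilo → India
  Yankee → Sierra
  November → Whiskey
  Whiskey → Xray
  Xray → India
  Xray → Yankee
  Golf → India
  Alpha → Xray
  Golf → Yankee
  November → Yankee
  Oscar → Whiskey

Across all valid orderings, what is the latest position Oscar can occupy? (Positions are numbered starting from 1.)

The operations that are forced after Oscar, directly or by a chain of constraints, are Yankee, Sierra, Whiskey, Xray, India. That's 5 operations.
With 5 mandatory successors out of 10 operations total, the latest slot for Oscar is 10−5 = 5, and it's reachable by doing all non-successors before Oscar.

5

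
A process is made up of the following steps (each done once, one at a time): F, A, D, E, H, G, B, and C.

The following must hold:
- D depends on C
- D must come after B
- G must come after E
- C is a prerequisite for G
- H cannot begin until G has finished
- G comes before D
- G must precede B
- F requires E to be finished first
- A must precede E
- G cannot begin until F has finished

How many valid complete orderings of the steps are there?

12

The steps with no prerequisites are A, C; any of them can be placed first.
Counting all ways to extend the partial order to a total order gives 12.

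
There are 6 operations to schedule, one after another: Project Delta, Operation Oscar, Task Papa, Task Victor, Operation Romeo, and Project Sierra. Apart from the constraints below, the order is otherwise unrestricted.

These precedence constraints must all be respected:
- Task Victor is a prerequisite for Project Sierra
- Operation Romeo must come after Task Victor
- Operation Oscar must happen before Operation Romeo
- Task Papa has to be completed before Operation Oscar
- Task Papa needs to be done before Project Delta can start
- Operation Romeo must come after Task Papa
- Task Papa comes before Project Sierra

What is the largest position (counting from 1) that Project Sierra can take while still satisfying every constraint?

Nothing depends on Project Sierra, so it can be the final operation, position 6.

6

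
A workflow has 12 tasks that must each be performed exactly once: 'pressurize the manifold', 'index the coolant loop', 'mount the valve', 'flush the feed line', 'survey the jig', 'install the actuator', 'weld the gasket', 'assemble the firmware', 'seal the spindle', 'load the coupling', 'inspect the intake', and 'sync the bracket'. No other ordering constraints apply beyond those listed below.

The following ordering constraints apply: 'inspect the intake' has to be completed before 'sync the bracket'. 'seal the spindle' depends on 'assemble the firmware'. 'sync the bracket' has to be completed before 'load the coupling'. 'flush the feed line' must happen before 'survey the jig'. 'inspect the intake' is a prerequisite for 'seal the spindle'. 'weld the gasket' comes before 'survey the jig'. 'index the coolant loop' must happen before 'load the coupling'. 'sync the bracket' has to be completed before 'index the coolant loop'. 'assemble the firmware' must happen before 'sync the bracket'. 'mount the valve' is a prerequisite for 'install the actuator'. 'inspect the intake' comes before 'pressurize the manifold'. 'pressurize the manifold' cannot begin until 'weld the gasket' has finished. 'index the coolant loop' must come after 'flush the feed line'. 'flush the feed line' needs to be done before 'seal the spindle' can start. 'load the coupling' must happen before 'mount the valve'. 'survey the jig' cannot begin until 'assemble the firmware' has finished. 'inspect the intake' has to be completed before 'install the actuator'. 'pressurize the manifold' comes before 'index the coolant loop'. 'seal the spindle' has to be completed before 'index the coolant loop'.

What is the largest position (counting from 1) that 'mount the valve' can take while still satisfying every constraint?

The only task forced after 'mount the valve' (directly or by a chain) is 'install the actuator'.
So at least 1 task follows 'mount the valve', putting 'mount the valve' no later than position 11. That position is achievable by scheduling everything else first.

11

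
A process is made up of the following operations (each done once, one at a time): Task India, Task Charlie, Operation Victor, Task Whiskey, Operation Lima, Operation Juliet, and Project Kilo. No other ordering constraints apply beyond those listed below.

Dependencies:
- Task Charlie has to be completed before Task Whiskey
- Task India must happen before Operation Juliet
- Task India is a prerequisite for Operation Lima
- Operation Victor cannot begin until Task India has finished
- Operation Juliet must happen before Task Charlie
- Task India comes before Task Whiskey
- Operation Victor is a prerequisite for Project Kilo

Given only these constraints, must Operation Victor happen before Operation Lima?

No

No chain of constraints connects Operation Victor to Operation Lima in either direction.
So Operation Victor can come before Operation Lima or after — it is not forced.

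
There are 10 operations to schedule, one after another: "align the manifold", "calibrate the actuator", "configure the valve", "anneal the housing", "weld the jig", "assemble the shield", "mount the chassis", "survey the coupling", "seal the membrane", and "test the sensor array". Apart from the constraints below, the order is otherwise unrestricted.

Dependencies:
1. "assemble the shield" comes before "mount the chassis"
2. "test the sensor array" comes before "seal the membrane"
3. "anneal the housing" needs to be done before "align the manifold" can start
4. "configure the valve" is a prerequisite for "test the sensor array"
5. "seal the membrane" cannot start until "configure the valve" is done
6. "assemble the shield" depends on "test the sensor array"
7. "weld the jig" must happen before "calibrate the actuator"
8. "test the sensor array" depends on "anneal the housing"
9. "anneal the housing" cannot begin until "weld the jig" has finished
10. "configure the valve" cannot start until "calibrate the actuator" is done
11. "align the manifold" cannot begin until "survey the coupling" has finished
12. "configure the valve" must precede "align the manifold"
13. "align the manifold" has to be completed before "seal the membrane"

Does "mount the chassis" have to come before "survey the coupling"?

"mount the chassis" and "survey the coupling" are not related by any chain of constraints.
So "mount the chassis" can come before "survey the coupling" or after — it is not forced.

No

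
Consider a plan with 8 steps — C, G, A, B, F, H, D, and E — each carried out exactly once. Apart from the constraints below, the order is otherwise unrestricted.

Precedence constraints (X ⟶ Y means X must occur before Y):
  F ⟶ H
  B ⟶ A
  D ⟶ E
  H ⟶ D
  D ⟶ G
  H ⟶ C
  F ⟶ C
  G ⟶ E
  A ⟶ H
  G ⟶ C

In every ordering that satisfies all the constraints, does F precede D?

There is a constraint chain F → H → D.
That forces F before D in every valid schedule.

Yes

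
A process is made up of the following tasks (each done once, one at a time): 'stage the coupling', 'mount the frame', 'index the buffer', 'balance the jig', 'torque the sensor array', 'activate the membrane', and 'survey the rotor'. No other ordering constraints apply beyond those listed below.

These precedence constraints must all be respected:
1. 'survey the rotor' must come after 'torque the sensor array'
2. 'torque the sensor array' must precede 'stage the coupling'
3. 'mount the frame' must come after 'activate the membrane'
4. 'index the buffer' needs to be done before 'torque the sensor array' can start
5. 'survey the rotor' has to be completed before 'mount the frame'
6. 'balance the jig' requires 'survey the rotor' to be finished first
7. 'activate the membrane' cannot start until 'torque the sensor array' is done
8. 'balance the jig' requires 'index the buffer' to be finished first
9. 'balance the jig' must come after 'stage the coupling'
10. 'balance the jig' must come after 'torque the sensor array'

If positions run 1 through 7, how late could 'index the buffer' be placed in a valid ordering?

The tasks that are forced after 'index the buffer', directly or by a chain of constraints, are 'stage the coupling', 'mount the frame', 'balance the jig', 'torque the sensor array', 'activate the membrane', 'survey the rotor'. That's 6 tasks.
With 6 mandatory successors out of 7 tasks total, the latest slot for 'index the buffer' is 7−6 = 1, and it's reachable by doing all non-successors before 'index the buffer'.

1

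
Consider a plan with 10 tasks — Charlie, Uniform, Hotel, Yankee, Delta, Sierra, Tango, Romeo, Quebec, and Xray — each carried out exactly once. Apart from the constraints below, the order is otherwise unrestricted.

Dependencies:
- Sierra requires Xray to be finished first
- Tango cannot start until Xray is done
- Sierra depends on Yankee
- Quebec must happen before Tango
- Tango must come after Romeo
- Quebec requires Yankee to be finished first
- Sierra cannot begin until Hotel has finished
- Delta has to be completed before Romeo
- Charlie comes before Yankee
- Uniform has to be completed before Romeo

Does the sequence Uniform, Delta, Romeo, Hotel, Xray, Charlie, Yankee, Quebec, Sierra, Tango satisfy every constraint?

Every stated constraint is respected: Romeo sits at position 3, ahead of Tango at position 10, and each of the other listed pairs likewise has the predecessor earlier in the sequence.

Yes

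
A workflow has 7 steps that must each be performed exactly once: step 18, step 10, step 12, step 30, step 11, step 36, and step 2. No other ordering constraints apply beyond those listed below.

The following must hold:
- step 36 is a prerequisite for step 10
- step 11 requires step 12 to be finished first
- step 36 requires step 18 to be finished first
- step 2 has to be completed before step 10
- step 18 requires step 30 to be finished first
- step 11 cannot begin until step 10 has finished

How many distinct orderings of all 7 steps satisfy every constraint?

3 steps have no prerequisites (step 12, step 30, step 2), so any of them could come first.
Systematically extending each partial ordering one step at a time and counting, there are 24 complete orderings.

24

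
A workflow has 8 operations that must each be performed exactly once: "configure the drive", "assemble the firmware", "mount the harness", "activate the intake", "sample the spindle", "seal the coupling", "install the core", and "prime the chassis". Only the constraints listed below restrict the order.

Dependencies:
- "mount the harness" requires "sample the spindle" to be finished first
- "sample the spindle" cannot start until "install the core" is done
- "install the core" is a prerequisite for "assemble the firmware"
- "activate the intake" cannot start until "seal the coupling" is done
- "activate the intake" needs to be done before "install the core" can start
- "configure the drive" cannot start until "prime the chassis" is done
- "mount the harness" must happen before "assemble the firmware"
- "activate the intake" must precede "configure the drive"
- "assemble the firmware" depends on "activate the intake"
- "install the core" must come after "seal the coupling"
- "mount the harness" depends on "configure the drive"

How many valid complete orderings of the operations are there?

The operations with no prerequisites are "seal the coupling", "prime the chassis"; any of them can be placed first.
Enumerating by repeatedly choosing an available operation (one whose prerequisites are all placed) gives 12 distinct complete orderings.

12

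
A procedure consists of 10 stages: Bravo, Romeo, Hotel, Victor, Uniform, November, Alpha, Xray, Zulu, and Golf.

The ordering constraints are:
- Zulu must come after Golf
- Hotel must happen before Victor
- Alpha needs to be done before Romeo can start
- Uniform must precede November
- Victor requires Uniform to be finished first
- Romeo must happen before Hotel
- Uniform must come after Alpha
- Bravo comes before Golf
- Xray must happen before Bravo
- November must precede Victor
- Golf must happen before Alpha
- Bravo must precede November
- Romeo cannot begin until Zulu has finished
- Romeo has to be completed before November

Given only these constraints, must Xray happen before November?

Yes

There is a constraint chain Xray → Bravo → November.
So Xray must precede November in any valid ordering.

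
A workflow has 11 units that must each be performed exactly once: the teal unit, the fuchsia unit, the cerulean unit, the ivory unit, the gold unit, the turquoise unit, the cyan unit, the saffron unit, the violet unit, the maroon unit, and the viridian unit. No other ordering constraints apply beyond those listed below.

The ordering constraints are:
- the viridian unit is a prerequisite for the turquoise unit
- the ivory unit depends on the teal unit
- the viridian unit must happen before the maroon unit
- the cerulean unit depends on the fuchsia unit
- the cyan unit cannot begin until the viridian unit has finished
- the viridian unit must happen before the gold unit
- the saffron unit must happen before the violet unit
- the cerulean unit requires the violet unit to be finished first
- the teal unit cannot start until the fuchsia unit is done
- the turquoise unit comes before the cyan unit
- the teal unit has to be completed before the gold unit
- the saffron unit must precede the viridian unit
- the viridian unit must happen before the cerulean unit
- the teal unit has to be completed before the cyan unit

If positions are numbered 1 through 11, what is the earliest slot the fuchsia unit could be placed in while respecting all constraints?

1

Nothing is required before the fuchsia unit; it can be the very first unit.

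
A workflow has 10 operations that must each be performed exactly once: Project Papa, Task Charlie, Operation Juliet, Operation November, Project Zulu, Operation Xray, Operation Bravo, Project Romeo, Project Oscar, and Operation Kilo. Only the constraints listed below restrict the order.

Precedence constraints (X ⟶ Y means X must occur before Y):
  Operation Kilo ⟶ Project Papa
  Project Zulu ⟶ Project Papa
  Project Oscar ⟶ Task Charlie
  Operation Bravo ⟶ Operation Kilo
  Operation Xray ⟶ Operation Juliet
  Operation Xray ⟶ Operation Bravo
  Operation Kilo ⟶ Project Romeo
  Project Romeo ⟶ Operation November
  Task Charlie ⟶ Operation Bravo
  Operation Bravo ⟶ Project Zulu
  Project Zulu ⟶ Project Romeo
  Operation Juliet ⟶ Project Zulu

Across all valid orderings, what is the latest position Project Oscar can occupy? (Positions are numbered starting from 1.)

Following every chain forward from Project Oscar, the operations that must come later are Project Papa, Task Charlie, Operation November, Project Zulu, Operation Bravo, Project Romeo, Operation Kilo — 7 of them.
With 7 mandatory successors out of 10 operations total, the latest slot for Project Oscar is 10−7 = 3, and it's reachable by doing all non-successors before Project Oscar.

3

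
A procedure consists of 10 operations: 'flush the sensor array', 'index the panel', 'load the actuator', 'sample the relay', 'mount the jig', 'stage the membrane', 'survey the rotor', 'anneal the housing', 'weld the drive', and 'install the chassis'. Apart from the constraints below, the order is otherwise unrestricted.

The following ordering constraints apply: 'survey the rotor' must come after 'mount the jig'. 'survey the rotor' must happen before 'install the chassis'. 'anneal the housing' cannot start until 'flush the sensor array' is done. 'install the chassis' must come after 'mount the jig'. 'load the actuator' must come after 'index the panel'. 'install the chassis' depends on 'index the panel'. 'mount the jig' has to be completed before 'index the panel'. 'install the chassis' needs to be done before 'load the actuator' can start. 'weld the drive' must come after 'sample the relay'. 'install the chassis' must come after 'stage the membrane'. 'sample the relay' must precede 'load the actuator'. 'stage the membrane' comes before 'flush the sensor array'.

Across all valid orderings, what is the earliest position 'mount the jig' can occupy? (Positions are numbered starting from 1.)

No constraint forces any other operation before 'mount the jig', so it can be placed first.

1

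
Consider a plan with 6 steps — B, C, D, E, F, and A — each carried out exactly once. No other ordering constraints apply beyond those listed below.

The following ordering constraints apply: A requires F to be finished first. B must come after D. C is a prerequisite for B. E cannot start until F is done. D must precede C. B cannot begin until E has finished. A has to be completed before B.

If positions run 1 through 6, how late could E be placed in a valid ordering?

5

Following the constraints forward from E, its only required successor is B.
So at least 1 step follows E, putting E no later than position 5. That position is achievable by scheduling everything else first.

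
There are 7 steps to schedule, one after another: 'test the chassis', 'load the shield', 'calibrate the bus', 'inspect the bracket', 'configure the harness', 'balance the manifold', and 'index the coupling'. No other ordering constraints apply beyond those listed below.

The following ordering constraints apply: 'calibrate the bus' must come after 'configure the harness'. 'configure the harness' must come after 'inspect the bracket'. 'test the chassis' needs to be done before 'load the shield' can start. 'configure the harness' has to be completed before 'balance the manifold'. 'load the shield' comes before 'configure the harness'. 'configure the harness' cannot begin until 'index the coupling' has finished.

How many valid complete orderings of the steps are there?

The steps with no prerequisites are 'test the chassis', 'inspect the bracket', 'index the coupling'; any of them can be placed first.
Counting all ways to extend the partial order to a total order gives 24.

24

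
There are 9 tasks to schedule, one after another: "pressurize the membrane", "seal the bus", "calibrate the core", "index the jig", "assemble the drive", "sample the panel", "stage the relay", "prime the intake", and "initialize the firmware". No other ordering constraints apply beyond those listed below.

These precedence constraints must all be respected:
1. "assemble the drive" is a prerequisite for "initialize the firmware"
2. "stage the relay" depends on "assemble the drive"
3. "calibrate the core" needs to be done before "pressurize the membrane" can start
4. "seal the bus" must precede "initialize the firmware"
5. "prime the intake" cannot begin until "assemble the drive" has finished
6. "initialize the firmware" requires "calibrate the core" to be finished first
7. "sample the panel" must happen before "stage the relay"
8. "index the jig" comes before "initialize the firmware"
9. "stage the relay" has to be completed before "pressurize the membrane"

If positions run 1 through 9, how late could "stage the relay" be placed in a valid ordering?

8

Following the constraints forward from "stage the relay", its only required successor is "pressurize the membrane".
With 1 mandatory successor out of 9 tasks total, the latest slot for "stage the relay" is 9−1 = 8, and it's reachable by doing all non-successors before "stage the relay".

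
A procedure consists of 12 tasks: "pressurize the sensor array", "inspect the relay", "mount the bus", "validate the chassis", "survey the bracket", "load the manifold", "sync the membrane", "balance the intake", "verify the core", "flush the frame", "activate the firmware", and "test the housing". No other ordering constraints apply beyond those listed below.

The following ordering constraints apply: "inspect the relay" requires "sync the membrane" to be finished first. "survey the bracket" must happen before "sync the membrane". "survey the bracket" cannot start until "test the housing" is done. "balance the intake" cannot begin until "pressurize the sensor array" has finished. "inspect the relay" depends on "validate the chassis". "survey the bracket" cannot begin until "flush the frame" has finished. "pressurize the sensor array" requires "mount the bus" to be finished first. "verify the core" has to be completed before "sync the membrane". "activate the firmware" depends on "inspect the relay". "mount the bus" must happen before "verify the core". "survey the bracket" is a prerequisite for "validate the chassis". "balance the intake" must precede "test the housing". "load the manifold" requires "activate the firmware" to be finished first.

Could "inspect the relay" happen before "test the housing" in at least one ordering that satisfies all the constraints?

The constraints give a chain "test the housing" → "survey the bracket" → "validate the chassis" → "inspect the relay", which forces "test the housing" before "inspect the relay".
So no valid ordering can have "inspect the relay" before "test the housing".

No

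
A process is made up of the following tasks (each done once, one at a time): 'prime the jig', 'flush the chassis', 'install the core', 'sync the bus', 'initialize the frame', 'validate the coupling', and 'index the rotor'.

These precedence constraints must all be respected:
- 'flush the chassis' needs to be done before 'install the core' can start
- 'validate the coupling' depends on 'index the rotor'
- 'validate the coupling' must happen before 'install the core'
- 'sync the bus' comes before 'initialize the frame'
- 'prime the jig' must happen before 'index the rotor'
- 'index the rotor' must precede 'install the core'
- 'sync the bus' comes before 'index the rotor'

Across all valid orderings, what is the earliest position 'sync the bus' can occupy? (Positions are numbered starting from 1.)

No constraint forces any other task before 'sync the bus', so it can be placed first.

1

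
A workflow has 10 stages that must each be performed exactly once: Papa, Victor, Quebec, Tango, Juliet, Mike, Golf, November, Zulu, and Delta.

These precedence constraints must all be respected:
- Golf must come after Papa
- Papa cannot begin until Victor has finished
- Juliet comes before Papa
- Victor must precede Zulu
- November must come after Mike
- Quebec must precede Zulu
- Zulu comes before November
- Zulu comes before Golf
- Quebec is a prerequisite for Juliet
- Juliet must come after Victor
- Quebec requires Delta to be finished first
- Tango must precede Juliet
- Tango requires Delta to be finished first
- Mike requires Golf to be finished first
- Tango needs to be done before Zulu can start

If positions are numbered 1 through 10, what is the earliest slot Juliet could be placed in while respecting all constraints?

Every stage that must precede Juliet has to come before it. Tracing all chains that end at Juliet, those stages are: Victor, Quebec, Tango, Delta — 4 in total.
So at minimum 4 stages come before Juliet, putting Juliet no earlier than position 5. That position is achievable by scheduling exactly those predecessors first.

5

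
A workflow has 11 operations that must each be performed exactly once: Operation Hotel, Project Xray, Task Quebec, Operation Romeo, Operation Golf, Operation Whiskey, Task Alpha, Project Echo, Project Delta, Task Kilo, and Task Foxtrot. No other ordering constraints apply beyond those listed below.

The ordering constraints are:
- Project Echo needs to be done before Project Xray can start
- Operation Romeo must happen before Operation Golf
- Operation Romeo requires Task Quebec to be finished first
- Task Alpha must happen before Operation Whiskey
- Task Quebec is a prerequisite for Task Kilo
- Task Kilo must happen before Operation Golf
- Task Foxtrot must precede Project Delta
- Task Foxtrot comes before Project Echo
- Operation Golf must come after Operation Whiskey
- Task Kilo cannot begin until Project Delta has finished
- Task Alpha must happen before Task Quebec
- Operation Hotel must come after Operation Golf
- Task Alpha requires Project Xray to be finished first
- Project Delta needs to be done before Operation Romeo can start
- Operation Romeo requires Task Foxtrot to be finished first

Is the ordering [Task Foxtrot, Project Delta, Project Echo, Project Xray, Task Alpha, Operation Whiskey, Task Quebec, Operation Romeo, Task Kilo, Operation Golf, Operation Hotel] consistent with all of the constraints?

Yes

Going through the constraints one by one, each required predecessor appears earlier in the sequence than its dependent — e.g. Project Delta (position 2) is before Task Kilo (position 9), as required.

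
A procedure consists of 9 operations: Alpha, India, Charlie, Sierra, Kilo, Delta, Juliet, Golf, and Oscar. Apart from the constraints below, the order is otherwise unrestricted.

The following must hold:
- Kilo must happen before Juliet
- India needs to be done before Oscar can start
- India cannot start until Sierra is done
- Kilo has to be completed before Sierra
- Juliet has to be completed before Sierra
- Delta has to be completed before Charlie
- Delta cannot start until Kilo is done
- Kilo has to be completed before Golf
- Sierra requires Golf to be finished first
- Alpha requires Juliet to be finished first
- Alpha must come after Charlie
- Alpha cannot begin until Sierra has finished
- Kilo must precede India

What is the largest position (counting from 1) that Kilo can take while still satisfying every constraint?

Following every chain forward from Kilo, the operations that must come later are Alpha, India, Charlie, Sierra, Delta, Juliet, Golf, Oscar — 8 of them.
So at least 8 operations follow Kilo, putting Kilo no later than position 1. That position is achievable by scheduling everything else first.

1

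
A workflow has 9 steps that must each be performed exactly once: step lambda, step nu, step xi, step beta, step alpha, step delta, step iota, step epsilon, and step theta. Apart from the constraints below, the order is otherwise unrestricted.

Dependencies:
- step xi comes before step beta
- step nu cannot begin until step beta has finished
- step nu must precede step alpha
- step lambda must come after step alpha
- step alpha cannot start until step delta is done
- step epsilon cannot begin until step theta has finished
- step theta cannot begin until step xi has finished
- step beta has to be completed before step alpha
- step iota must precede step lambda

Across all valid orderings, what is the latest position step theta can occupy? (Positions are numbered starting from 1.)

8

Following the constraints forward from step theta, its only required successor is step epsilon.
With 1 mandatory successor out of 9 steps total, the latest slot for step theta is 9−1 = 8, and it's reachable by doing all non-successors before step theta.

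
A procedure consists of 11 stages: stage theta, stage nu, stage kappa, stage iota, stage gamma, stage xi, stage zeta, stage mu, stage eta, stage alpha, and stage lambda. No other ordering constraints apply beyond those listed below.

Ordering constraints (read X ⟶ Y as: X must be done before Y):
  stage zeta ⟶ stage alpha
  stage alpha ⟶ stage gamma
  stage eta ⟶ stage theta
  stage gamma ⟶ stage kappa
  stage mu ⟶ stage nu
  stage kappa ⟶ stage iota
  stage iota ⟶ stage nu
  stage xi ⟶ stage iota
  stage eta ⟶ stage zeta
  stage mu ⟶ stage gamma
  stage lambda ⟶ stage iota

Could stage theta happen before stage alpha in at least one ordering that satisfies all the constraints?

Yes

No chain of constraints runs from stage alpha to stage theta, so stage alpha is not required to come first.
That means at least one valid schedule has stage theta before stage alpha.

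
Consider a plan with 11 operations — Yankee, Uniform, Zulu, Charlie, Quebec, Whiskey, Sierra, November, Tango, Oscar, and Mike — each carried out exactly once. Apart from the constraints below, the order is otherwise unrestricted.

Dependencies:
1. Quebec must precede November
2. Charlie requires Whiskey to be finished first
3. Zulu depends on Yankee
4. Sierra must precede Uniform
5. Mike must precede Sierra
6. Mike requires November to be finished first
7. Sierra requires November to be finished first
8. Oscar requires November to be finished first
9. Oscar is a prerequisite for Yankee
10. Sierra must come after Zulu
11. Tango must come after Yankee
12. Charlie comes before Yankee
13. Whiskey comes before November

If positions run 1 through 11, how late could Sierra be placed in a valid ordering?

Following the constraints forward from Sierra, its only required successor is Uniform.
With 1 mandatory successor out of 11 operations total, the latest slot for Sierra is 11−1 = 10, and it's reachable by doing all non-successors before Sierra.

10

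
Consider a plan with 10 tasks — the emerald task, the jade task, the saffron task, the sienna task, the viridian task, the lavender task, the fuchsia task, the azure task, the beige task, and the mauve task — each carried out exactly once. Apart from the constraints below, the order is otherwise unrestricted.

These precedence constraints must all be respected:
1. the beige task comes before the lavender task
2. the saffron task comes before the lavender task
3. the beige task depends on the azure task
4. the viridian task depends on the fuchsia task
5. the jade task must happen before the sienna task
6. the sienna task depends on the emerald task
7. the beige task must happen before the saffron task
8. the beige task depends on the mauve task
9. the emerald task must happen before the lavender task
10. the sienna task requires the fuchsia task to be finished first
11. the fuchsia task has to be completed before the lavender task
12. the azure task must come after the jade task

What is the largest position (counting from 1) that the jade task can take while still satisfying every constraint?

Following every chain forward from the jade task, the tasks that must come later are the saffron task, the sienna task, the lavender task, the azure task, the beige task — 5 of them.
So at least 5 tasks follow the jade task, putting the jade task no later than position 5. That position is achievable by scheduling everything else first.

5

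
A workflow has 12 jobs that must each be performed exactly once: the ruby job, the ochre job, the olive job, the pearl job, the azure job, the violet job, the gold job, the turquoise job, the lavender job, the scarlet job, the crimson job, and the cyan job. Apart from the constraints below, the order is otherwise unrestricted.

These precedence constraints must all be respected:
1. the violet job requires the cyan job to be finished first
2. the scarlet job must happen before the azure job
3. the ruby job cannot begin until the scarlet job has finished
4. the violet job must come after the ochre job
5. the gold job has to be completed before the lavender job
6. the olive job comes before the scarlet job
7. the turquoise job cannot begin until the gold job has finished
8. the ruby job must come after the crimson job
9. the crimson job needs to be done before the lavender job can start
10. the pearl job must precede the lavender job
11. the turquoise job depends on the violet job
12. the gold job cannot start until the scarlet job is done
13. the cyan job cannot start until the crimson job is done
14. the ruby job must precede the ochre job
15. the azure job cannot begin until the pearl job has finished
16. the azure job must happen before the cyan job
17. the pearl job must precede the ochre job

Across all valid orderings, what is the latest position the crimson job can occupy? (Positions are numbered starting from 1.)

6

Following every chain forward from the crimson job, the jobs that must come later are the ruby job, the ochre job, the violet job, the turquoise job, the lavender job, the cyan job — 6 of them.
So at least 6 jobs follow the crimson job, putting the crimson job no later than position 6. That position is achievable by scheduling everything else first.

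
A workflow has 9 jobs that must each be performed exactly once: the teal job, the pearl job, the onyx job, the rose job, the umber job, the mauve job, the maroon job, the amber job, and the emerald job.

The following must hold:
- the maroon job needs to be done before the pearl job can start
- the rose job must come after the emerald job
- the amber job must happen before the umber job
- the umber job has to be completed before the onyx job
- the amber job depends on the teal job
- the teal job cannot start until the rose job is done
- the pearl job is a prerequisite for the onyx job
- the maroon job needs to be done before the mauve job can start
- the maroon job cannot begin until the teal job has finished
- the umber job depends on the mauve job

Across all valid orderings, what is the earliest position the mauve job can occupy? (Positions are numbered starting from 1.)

The jobs that are forced before the mauve job, directly or transitively, are the teal job, the rose job, the maroon job, the emerald job. That's 4 jobs.
So at minimum 4 jobs come before the mauve job, putting the mauve job no earlier than position 5. That position is achievable by scheduling exactly those predecessors first.

5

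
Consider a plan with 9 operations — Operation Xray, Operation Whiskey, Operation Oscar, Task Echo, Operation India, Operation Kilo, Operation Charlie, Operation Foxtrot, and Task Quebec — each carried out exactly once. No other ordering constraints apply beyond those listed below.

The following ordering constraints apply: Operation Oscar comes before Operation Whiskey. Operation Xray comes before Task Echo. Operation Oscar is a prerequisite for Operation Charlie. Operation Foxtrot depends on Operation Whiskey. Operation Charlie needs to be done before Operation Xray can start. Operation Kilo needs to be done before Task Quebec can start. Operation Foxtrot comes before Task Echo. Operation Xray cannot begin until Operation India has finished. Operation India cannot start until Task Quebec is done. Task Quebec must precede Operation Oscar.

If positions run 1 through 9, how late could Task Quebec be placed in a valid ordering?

2

The operations that are forced after Task Quebec, directly or by a chain of constraints, are Operation Xray, Operation Whiskey, Operation Oscar, Task Echo, Operation India, Operation Charlie, Operation Foxtrot. That's 7 operations.
So at least 7 operations follow Task Quebec, putting Task Quebec no later than position 2. That position is achievable by scheduling everything else first.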